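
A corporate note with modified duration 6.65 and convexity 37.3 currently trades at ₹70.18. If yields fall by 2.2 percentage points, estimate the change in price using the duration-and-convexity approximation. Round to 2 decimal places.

+₹10.90

Duration effect: -D_mod·Δy = -6.65 × (-0.022) = +0.146300
Convexity effect: ½·C·(Δy)² = 0.5 × 37.3 × (-0.022)² = +0.0090266
ΔP/P ≈ +0.146300 + 0.0090266 = +0.1553266
ΔP ≈ 70.18 × (+0.1553266) = +10.900820788.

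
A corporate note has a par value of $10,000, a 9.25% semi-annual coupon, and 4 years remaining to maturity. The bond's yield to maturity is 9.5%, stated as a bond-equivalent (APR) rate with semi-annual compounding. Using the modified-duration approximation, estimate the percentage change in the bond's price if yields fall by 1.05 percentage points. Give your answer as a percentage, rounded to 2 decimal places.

+3.44%

Periodic yield y = 0.0475. Modified duration first:
  t   CF        PV=CF/(1+0.0475)^t    t·PV
  1       462.50       441.5274       441.5274
  2       462.50       421.5059       843.0118
  3       462.50       402.3923     1,207.1768
  4       462.50       384.1454     1,536.5815
  5       462.50       366.7259     1,833.6295
  6       462.50       350.0963     2,100.5779
  7       462.50       334.2208     2,339.5458
  8    10,462.50     7,217.7730    57,742.1838
  Σ                  9,918.3870    68,044.2347
P = 9,918.3870; D_Mac = 6.86041 half-year periods = 3.43021 yrs; D_mod = 3.43021/(1+0.0475) = 3.27466 yrs.
ΔP/P ≈ -D_mod · Δy = -3.27466 × (-0.0105) = +0.034384 = +3.4384%.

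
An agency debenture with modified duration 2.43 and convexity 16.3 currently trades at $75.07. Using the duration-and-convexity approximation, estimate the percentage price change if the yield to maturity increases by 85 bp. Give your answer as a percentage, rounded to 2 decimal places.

-2.01%

Duration effect: -D_mod·Δy = -2.43 × (+0.0085) = -0.020655
Convexity effect: ½·C·(Δy)² = 0.5 × 16.3 × (0.0085)² = +0.0005888375
ΔP/P ≈ -0.020655 + 0.0005888375 = -0.0200661625
= -2.00661625%.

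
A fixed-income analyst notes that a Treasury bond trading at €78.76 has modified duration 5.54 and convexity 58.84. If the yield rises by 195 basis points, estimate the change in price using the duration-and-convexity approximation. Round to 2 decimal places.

-€7.63

Duration effect: -D_mod·Δy = -5.54 × (+0.0195) = -0.108030
Convexity effect: ½·C·(Δy)² = 0.5 × 58.84 × (0.0195)² = +0.011186955
ΔP/P ≈ -0.108030 + 0.011186955 = -0.096843045
ΔP ≈ 78.76 × (-0.096843045) = -7.6273582242.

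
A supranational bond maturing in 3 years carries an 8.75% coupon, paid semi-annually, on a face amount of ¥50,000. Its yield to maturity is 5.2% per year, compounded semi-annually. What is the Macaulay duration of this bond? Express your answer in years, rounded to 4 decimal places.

2.7182 years

Periodic yield y = 0.026. Discount each cash flow and weight by its period:
  t   CF        PV=CF/(1+0.026)^t    t·PV
  1     2,187.50     2,132.0663     2,132.0663
  2     2,187.50     2,078.0373     4,156.0746
  3     2,187.50     2,025.3775     6,076.1325
  4     2,187.50     1,974.0521     7,896.2085
  5     2,187.50     1,924.0274     9,620.1371
  6    52,187.50    44,738.5937   268,431.5620
  Σ                 54,872.1543   298,312.1810
Price P = Σ PV = 54,872.1543.
Macaulay duration = Σ(t·PV) / P = 298,312.1810 / 54,872.1543 = 5.43649 half-year periods.
In years: 5.43649 / 2 = 2.71825 years.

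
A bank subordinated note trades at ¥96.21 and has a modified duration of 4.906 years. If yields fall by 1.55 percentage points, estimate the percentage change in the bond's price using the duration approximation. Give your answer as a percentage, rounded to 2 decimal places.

+7.60%

Duration approximation: ΔP/P ≈ -D_mod · Δy = -4.906 × (-0.0155) = +0.076043.
As a percentage: +7.6043%.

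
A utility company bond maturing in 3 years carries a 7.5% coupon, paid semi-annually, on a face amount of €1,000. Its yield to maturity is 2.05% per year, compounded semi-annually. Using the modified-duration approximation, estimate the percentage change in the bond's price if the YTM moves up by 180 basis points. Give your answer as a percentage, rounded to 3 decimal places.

-4.923%

Periodic yield y = 0.01025. Modified duration first:
  t   CF        PV=CF/(1+0.01025)^t    t·PV
  1        37.50        37.1195        37.1195
  2        37.50        36.7429        73.4858
  3        37.50        36.3701       109.1103
  4        37.50        36.0011       144.0044
  5        37.50        35.6358       178.1792
  6     1,037.50       975.9216     5,855.5299
  Σ                  1,157.7911     6,397.4292
P = 1,157.7911; D_Mac = 5.52555 half-year periods = 2.76277 yrs; D_mod = 2.76277/(1+0.01025) = 2.73474 yrs.
ΔP/P ≈ -D_mod · Δy = -2.73474 × (+0.018) = -0.049225 = -4.9225%.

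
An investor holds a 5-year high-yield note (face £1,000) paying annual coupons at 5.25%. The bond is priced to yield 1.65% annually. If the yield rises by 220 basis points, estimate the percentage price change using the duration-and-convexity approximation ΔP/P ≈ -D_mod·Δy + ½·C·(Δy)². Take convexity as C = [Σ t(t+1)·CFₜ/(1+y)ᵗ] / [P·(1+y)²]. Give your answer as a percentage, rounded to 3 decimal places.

-9.261%

With y = 0.0165:
  t   CF        PV=CF/(1+0.0165)^t    t·PV        t(t+1)·PV
  1        52.50        51.6478        51.6478         103.2956
  2        52.50        50.8095       101.6189         304.8567
  3        52.50        49.9847       149.9541         599.8165
  4        52.50        49.1733       196.6934         983.4669
  5     1,052.50       969.8067     4,849.0336      29,094.2016
  Σ                  1,171.4220     5,348.9478      31,085.6374
P = 1,171.4220; D_Mac = 4.56620 yrs; D_mod = 4.49208 yrs; C = 25.68216.
Duration effect: -4.49208 × (+0.022) = -0.098826
Convexity effect: 0.5 × 25.68216 × (0.022)² = +0.0062151
ΔP/P ≈ -0.098826 + 0.0062151 = -0.092611 = -9.2611%.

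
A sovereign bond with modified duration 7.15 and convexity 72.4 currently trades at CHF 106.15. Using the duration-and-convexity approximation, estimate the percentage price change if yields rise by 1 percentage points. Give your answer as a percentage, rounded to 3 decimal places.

-6.788%

Duration effect: -D_mod·Δy = -7.15 × (+0.01) = -0.071500
Convexity effect: ½·C·(Δy)² = 0.5 × 72.4 × (0.01)² = +0.0036200
ΔP/P ≈ -0.071500 + 0.0036200 = -0.067880
= -6.7880%.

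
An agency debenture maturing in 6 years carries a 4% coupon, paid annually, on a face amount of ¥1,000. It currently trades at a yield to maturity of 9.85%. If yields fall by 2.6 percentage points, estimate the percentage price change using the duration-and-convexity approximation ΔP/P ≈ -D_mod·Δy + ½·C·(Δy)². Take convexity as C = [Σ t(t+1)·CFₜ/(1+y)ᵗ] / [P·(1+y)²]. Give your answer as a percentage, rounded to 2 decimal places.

+13.67%

With y = 0.0985:
  t   CF        PV=CF/(1+0.0985)^t    t·PV        t(t+1)·PV
  1        40.00        36.4133        36.4133          72.8266
  2        40.00        33.1482        66.2964         198.8892
  3        40.00        30.1759        90.5276         362.1104
  4        40.00        27.4701       109.8803         549.4014
  5        40.00        25.0069       125.0345         750.2067
  6     1,040.00       591.8791     3,551.2743      24,858.9203
  Σ                    744.0934     3,979.4263      26,792.3546
P = 744.0934; D_Mac = 5.34802 yrs; D_mod = 4.86848 yrs; C = 29.83894.
Duration effect: -4.86848 × (-0.026) = +0.126580
Convexity effect: 0.5 × 29.83894 × (-0.026)² = +0.0100856
ΔP/P ≈ +0.126580 + 0.0100856 = +0.136666 = +13.6666%.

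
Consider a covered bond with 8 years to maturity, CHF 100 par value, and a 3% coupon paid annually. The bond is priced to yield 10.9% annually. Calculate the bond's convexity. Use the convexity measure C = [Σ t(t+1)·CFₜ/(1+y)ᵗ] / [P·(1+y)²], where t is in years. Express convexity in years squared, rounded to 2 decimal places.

With y = 0.109:
  t   CF        PV=CF/(1+0.109)^t    t·PV        t(t+1)·PV
  1         3.00         2.7051         2.7051           5.4103
  2         3.00         2.4393         4.8785          14.6356
  3         3.00         2.1995         6.5985          26.3942
  4         3.00         1.9833         7.9333          39.6666
  5         3.00         1.7884         8.9420          53.6519
  6         3.00         1.6126         9.6757          67.7300
  7         3.00         1.4541        10.1788          81.4308
  8       103.00        45.0179       360.1429       3,241.2860
  Σ                     59.2002       411.0549       3,530.2052
P = 59.2002.
Convexity = Σ t(t+1)·PV / [P·(1+y)²] = 3,530.2052 / (59.2002 × 1.229881) = 48.48567.

48.49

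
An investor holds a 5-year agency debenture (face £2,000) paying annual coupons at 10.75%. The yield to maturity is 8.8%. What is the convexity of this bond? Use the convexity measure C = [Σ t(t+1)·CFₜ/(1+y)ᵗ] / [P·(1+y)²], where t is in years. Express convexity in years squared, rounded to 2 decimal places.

With y = 0.088:
  t   CF        PV=CF/(1+0.088)^t    t·PV        t(t+1)·PV
  1       215.00       197.6103       197.6103         395.2206
  2       215.00       181.6271       363.2542       1,089.7627
  3       215.00       166.9367       500.8100       2,003.2402
  4       215.00       153.4344       613.7378       3,068.6890
  5     2,215.00     1,452.8784     7,264.3918      43,586.3507
  Σ                  2,152.4869     8,939.8041      50,143.2630
P = 2,152.4869.
Convexity = Σ t(t+1)·PV / [P·(1+y)²] = 50,143.2630 / (2,152.4869 × 1.183744) = 19.67951.

19.68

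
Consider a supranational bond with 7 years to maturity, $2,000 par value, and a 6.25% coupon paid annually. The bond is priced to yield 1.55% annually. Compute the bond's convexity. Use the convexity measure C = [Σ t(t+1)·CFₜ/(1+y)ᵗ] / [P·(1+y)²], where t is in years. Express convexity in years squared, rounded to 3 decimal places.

With y = 0.0155:
  t   CF        PV=CF/(1+0.0155)^t    t·PV        t(t+1)·PV
  1       125.00       123.0921       123.0921         246.1841
  2       125.00       121.2133       242.4265         727.2796
  3       125.00       119.3631       358.0894       1,432.3577
  4       125.00       117.5412       470.1650       2,350.8250
  5       125.00       115.7472       578.7358       3,472.4150
  6       125.00       113.9805       683.8828       4,787.1798
  7     2,125.00     1,908.0926    13,356.6480     106,853.1839
  Σ                  2,619.0299    15,813.0397     119,869.4251
P = 2,619.0299.
Convexity = Σ t(t+1)·PV / [P·(1+y)²] = 119,869.4251 / (2,619.0299 × 1.031240) = 44.38213.

44.382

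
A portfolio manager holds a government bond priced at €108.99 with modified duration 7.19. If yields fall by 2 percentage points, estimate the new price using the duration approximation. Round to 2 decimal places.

€124.66

Duration approximation: ΔP/P ≈ -D_mod · Δy = -7.19 × (-0.02) = +0.143800.
New price ≈ 108.99 × (1 + 0.143800) = 124.662762.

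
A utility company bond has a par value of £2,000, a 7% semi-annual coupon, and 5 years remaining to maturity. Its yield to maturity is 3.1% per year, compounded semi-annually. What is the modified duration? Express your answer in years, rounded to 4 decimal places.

Periodic yield y = 0.0155. First find Macaulay duration:
  t   CF        PV=CF/(1+0.0155)^t    t·PV
  1        70.00        68.9316        68.9316
  2        70.00        67.8794       135.7589
  3        70.00        66.8434       200.5301
  4        70.00        65.8231       263.2924
  5        70.00        64.8184       324.0921
  6        70.00        63.8291       382.9744
  7        70.00        62.8548       439.9837
  8        70.00        61.8954       495.1635
  9        70.00        60.9507       548.5563
  10    2,070.00     1,774.8885    17,748.8847
  Σ                  2,358.7143    20,608.1675
P = 2,358.7143; Macaulay duration = 20,608.1675 / 2,358.7143 = 8.73703 half-year periods = 4.36852 years.
Modified duration = D_Mac / (1 + y) = 4.36852 / 1.0155 = 4.30184 years.

4.3018 years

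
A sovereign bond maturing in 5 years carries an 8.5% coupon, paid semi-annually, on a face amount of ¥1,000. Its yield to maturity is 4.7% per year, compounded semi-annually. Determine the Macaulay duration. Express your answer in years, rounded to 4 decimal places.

4.2469 years

Periodic yield y = 0.0235. Discount each cash flow and weight by its period:
  t   CF        PV=CF/(1+0.0235)^t    t·PV
  1        42.50        41.5242        41.5242
  2        42.50        40.5708        81.1415
  3        42.50        39.6392       118.9177
  4        42.50        38.7291       154.9164
  5        42.50        37.8399       189.1994
  6        42.50        36.9711       221.8263
  7        42.50        36.1222       252.8553
  8        42.50        35.2928       282.3424
  9        42.50        34.4825       310.3422
  10    1,042.50       826.4139     8,264.1386
  Σ                  1,167.5856     9,917.2041
Price P = Σ PV = 1,167.5856.
Macaulay duration = Σ(t·PV) / P = 9,917.2041 / 1,167.5856 = 8.49377 half-year periods.
In years: 8.49377 / 2 = 4.24689 years.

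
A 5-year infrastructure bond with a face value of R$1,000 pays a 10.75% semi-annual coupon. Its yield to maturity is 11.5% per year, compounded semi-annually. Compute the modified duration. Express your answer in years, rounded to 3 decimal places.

Periodic yield y = 0.0575. First find Macaulay duration:
  t   CF        PV=CF/(1+0.0575)^t    t·PV
  1        53.75        50.8274        50.8274
  2        53.75        48.0638        96.1275
  3        53.75        45.4504       136.3511
  4        53.75        42.9791       171.9163
  5        53.75        40.6421       203.2107
  6        53.75        38.4323       230.5937
  7        53.75        36.3426       254.3981
  8        53.75        34.3665       274.9321
  9        53.75        32.4979       292.4810
  10    1,053.75       602.4678     6,024.6778
  Σ                    972.0698     7,735.5157
P = 972.0698; Macaulay duration = 7,735.5157 / 972.0698 = 7.95778 half-year periods = 3.97889 years.
Modified duration = D_Mac / (1 + y) = 3.97889 / 1.0575 = 3.76254 years.

3.763 years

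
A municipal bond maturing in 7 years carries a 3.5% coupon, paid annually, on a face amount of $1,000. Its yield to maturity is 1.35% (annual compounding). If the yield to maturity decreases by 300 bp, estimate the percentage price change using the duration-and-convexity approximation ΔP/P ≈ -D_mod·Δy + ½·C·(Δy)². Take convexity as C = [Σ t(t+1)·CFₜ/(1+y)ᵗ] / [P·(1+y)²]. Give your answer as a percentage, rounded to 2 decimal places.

+21.05%

With y = 0.0135:
  t   CF        PV=CF/(1+0.0135)^t    t·PV        t(t+1)·PV
  1        35.00        34.5338        34.5338          69.0676
  2        35.00        34.0738        68.1476         204.4428
  3        35.00        33.6199       100.8598         403.4391
  4        35.00        33.1721       132.6884         663.4421
  5        35.00        32.7302       163.6512         981.9074
  6        35.00        32.2943       193.7656       1,356.3595
  7     1,035.00       942.2672     6,595.8705      52,766.9638
  Σ                  1,142.6914     7,289.5169      56,445.6223
P = 1,142.6914; D_Mac = 6.37925 yrs; D_mod = 6.29428 yrs; C = 48.08989.
Duration effect: -6.29428 × (-0.03) = +0.188828
Convexity effect: 0.5 × 48.08989 × (-0.03)² = +0.0216405
ΔP/P ≈ +0.188828 + 0.0216405 = +0.210469 = +21.0469%.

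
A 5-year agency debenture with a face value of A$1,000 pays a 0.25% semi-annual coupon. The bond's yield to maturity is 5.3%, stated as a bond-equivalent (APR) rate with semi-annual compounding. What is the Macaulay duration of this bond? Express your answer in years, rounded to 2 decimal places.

Periodic yield y = 0.0265. Discount each cash flow and weight by its period:
  t   CF        PV=CF/(1+0.0265)^t    t·PV
  1         1.25         1.2177         1.2177
  2         1.25         1.1863         2.3726
  3         1.25         1.1557         3.4670
  4         1.25         1.1258         4.5033
  5         1.25         1.0968         5.4838
  6         1.25         1.0685         6.4107
  7         1.25         1.0409         7.2861
  8         1.25         1.0140         8.1120
  9         1.25         0.9878         8.8904
  10    1,001.25       770.8200     7,708.2003
  Σ                    780.7135     7,755.9441
Price P = Σ PV = 780.7135.
Macaulay duration = Σ(t·PV) / P = 7,755.9441 / 780.7135 = 9.93443 half-year periods.
In years: 9.93443 / 2 = 4.96722 years.

4.97 years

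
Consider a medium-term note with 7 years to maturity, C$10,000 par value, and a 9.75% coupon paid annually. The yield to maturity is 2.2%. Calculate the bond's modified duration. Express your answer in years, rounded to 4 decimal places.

5.5755 years

Periodic yield y = 0.022. First find Macaulay duration:
  t   CF        PV=CF/(1+0.022)^t    t·PV
  1       975.00       954.0117       954.0117
  2       975.00       933.4753     1,866.9506
  3       975.00       913.3809     2,740.1427
  4       975.00       893.7191     3,574.8763
  5       975.00       874.4805     4,372.4026
  6       975.00       855.6561     5,133.9365
  7    10,975.00     9,424.2817    65,969.9718
  Σ                 14,849.0053    84,612.2922
P = 14,849.0053; Macaulay duration = 84,612.2922 / 14,849.0053 = 5.69818 years.
Modified duration = D_Mac / (1 + y) = 5.69818 / 1.022 = 5.57552 years.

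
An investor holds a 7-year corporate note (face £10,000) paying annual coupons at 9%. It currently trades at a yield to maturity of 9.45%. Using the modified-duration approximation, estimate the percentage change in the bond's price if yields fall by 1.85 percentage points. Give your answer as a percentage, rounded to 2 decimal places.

+9.24%

Periodic yield y = 0.0945. Modified duration first:
  t   CF        PV=CF/(1+0.0945)^t    t·PV
  1       900.00       822.2933       822.2933
  2       900.00       751.2958     1,502.5917
  3       900.00       686.4283     2,059.2850
  4       900.00       627.1616     2,508.6463
  5       900.00       573.0120     2,865.0598
  6       900.00       523.5376     3,141.2259
  7    10,900.00     5,793.1682    40,552.1773
  Σ                  9,776.8968    53,451.2792
P = 9,776.8968; D_Mac = 5.46710 yrs; D_mod = 5.46710/(1+0.0945) = 4.99507 yrs.
ΔP/P ≈ -D_mod · Δy = -4.99507 × (-0.0185) = +0.092409 = +9.2409%.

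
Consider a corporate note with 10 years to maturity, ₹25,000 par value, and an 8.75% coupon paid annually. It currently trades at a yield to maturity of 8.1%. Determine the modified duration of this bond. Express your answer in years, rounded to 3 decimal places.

Periodic yield y = 0.081. First find Macaulay duration:
  t   CF        PV=CF/(1+0.081)^t    t·PV
  1     2,187.50     2,023.5893     2,023.5893
  2     2,187.50     1,871.9605     3,743.9209
  3     2,187.50     1,731.6933     5,195.0799
  4     2,187.50     1,601.9365     6,407.7458
  5     2,187.50     1,481.9024     7,409.5118
  6     2,187.50     1,370.8625     8,225.1750
  7     2,187.50     1,268.1429     8,877.0005
  8     2,187.50     1,173.1202     9,384.9615
  9     2,187.50     1,085.2176     9,766.9581
  10   27,187.50    12,477.0620   124,770.6205
  Σ                 26,085.4871   185,804.5635
P = 26,085.4871; Macaulay duration = 185,804.5635 / 26,085.4871 = 7.12291 years.
Modified duration = D_Mac / (1 + y) = 7.12291 / 1.081 = 6.58919 years.

6.589 years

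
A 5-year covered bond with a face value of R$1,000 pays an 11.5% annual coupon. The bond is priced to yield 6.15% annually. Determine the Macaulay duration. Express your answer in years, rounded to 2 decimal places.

4.17 years

Periodic yield y = 0.0615. Discount each cash flow and weight by its year:
  t   CF        PV=CF/(1+0.0615)^t    t·PV
  1       115.00       108.3373       108.3373
  2       115.00       102.0605       204.1211
  3       115.00        96.1475       288.4424
  4       115.00        90.5770       362.3079
  5     1,115.00       827.3226     4,136.6129
  Σ                  1,224.4448     5,099.8215
Price P = Σ PV = 1,224.4448.
Macaulay duration = Σ(t·PV) / P = 5,099.8215 / 1,224.4448 = 4.16501 years.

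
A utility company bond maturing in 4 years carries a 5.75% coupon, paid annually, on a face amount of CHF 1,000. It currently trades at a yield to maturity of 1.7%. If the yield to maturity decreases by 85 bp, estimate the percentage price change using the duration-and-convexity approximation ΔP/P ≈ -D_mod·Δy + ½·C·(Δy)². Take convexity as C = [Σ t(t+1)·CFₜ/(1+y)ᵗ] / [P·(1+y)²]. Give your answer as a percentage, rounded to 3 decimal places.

+3.164%

With y = 0.017:
  t   CF        PV=CF/(1+0.017)^t    t·PV        t(t+1)·PV
  1        57.50        56.5388        56.5388         113.0777
  2        57.50        55.5937       111.1875         333.5625
  3        57.50        54.6645       163.9934         655.9734
  4     1,057.50       988.5453     3,954.1811      19,770.9055
  Σ                  1,155.3423     4,285.9008      20,873.5190
P = 1,155.3423; D_Mac = 3.70964 yrs; D_mod = 3.64763 yrs; C = 17.46800.
Duration effect: -3.64763 × (-0.0085) = +0.031005
Convexity effect: 0.5 × 17.46800 × (-0.0085)² = +0.0006310
ΔP/P ≈ +0.031005 + 0.0006310 = +0.031636 = +3.1636%.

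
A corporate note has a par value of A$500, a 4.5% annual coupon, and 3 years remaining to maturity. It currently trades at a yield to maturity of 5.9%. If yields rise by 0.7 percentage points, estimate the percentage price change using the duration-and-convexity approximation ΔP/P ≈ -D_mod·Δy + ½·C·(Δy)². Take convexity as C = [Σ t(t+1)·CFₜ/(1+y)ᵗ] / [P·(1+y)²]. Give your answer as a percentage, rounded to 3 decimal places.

-1.872%

With y = 0.059:
  t   CF        PV=CF/(1+0.059)^t    t·PV        t(t+1)·PV
  1        22.50        21.2465        21.2465          42.4929
  2        22.50        20.0628        40.1255         120.3765
  3       522.50       439.9450     1,319.8351       5,279.3403
  Σ                    481.2542     1,381.2071       5,442.2098
P = 481.2542; D_Mac = 2.87002 yrs; D_mod = 2.71012 yrs; C = 10.08344.
Duration effect: -2.71012 × (+0.007) = -0.018971
Convexity effect: 0.5 × 10.08344 × (0.007)² = +0.0002470
ΔP/P ≈ -0.018971 + 0.0002470 = -0.018724 = -1.8724%.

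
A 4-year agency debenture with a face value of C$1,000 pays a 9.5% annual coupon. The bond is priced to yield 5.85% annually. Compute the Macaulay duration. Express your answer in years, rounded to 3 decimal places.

3.540 years

Periodic yield y = 0.0585. Discount each cash flow and weight by its year:
  t   CF        PV=CF/(1+0.0585)^t    t·PV
  1        95.00        89.7496        89.7496
  2        95.00        84.7895       169.5789
  3        95.00        80.1034       240.3102
  4     1,095.00       872.2695     3,489.0779
  Σ                  1,126.9120     3,988.7167
Price P = Σ PV = 1,126.9120.
Macaulay duration = Σ(t·PV) / P = 3,988.7167 / 1,126.9120 = 3.53951 years.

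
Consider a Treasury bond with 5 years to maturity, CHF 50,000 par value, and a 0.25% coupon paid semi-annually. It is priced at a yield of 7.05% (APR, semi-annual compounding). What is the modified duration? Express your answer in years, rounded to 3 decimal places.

Periodic yield y = 0.03525. First find Macaulay duration:
  t   CF        PV=CF/(1+0.03525)^t    t·PV
  1        62.50        60.3719        60.3719
  2        62.50        58.3162       116.6325
  3        62.50        56.3306       168.9918
  4        62.50        54.4125       217.6502
  5        62.50        52.5598       262.7991
  6        62.50        50.7702       304.6210
  7        62.50        49.0415       343.2902
  8        62.50        47.3716       378.9728
  9        62.50        45.7586       411.8275
  10   50,062.50    35,404.6367   354,046.3665
  Σ                 35,879.5696   356,311.5235
P = 35,879.5696; Macaulay duration = 356,311.5235 / 35,879.5696 = 9.93076 half-year periods = 4.96538 years.
Modified duration = D_Mac / (1 + y) = 4.96538 / 1.03525 = 4.79631 years.

4.796 years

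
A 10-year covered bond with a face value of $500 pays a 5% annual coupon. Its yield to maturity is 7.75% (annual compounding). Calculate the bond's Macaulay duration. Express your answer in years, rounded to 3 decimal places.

Periodic yield y = 0.0775. Discount each cash flow and weight by its year:
  t   CF        PV=CF/(1+0.0775)^t    t·PV
  1        25.00        23.2019        23.2019
  2        25.00        21.5330        43.0661
  3        25.00        19.9843        59.9528
  4        25.00        18.5469        74.1875
  5        25.00        17.2129        86.0644
  6        25.00        15.9748        95.8490
  7        25.00        14.8258       103.7808
  8        25.00        13.7595       110.0758
  9        25.00        12.7698       114.9283
  10      525.00       248.8780     2,488.7800
  Σ                    406.6869     3,199.8866
Price P = Σ PV = 406.6869.
Macaulay duration = Σ(t·PV) / P = 3,199.8866 / 406.6869 = 7.86818 years.

7.868 years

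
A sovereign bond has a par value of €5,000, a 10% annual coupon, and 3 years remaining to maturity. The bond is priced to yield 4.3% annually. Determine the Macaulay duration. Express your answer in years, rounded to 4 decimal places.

2.7549 years

Periodic yield y = 0.043. Discount each cash flow and weight by its year:
  t   CF        PV=CF/(1+0.043)^t    t·PV
  1       500.00       479.3864       479.3864
  2       500.00       459.6226       919.2452
  3     5,500.00     4,847.4101    14,542.2303
  Σ                  5,786.4191    15,940.8619
Price P = Σ PV = 5,786.4191.
Macaulay duration = Σ(t·PV) / P = 15,940.8619 / 5,786.4191 = 2.75488 years.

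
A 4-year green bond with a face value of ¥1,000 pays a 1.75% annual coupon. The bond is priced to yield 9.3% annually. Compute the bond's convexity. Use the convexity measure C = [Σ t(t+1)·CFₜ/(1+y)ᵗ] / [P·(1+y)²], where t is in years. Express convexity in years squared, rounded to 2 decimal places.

With y = 0.093:
  t   CF        PV=CF/(1+0.093)^t    t·PV        t(t+1)·PV
  1        17.50        16.0110        16.0110          32.0220
  2        17.50        14.6487        29.2973          87.8919
  3        17.50        13.4022        40.2067         160.8269
  4     1,017.50       712.9413     2,851.7652      14,258.8259
  Σ                    757.0032     2,937.2802      14,539.5667
P = 757.0032.
Convexity = Σ t(t+1)·PV / [P·(1+y)²] = 14,539.5667 / (757.0032 × 1.194649) = 16.07731.

16.08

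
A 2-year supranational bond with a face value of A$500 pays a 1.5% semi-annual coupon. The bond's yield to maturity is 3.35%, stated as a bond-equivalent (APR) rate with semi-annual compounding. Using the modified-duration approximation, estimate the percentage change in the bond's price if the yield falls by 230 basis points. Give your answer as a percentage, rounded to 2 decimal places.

Periodic yield y = 0.01675. Modified duration first:
  t   CF        PV=CF/(1+0.01675)^t    t·PV
  1         3.75         3.6882         3.6882
  2         3.75         3.6275         7.2549
  3         3.75         3.5677        10.7031
  4       503.75       471.3661     1,885.4644
  Σ                    482.2495     1,907.1106
P = 482.2495; D_Mac = 3.95461 half-year periods = 1.97731 yrs; D_mod = 1.97731/(1+0.01675) = 1.94473 yrs.
ΔP/P ≈ -D_mod · Δy = -1.94473 × (-0.023) = +0.044729 = +4.4729%.

+4.47%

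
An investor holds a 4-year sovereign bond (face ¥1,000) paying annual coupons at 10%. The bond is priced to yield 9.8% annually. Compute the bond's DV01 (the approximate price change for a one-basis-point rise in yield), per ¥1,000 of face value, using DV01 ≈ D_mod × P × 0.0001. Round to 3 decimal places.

¥0.320

Periodic yield y = 0.098.
  t   CF        PV=CF/(1+0.098)^t    t·PV
  1       100.00        91.0747        91.0747
  2       100.00        82.9460       165.8920
  3       100.00        75.5428       226.6283
  4     1,100.00       756.8038     3,027.2153
  Σ                  1,006.3673     3,510.8103
P = 1,006.3673; D_Mac = 3.48860 yrs; D_mod = 3.17723 yrs.
DV01 ≈ 3.17723 × 1,006.3673 × 0.0001 = 0.319746.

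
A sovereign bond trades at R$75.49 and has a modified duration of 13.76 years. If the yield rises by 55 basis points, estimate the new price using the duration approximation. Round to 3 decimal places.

R$69.777

Duration approximation: ΔP/P ≈ -D_mod · Δy = -13.76 × (+0.0055) = -0.075680.
New price ≈ 75.49 × (1 - 0.075680) = 69.7769168.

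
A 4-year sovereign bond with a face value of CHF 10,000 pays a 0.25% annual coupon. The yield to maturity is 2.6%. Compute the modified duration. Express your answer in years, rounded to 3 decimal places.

Periodic yield y = 0.026. First find Macaulay duration:
  t   CF        PV=CF/(1+0.026)^t    t·PV
  1        25.00        24.3665        24.3665
  2        25.00        23.7490        47.4980
  3        25.00        23.1472        69.4415
  4    10,025.00     9,046.7989    36,187.1957
  Σ                  9,118.0616    36,328.5017
P = 9,118.0616; Macaulay duration = 36,328.5017 / 9,118.0616 = 3.98424 years.
Modified duration = D_Mac / (1 + y) = 3.98424 / 1.026 = 3.88327 years.

3.883 years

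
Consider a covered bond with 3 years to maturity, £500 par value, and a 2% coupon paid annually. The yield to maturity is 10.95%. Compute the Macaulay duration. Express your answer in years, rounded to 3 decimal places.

Periodic yield y = 0.1095. Discount each cash flow and weight by its year:
  t   CF        PV=CF/(1+0.1095)^t    t·PV
  1        10.00         9.0131         9.0131
  2        10.00         8.1235        16.2471
  3       510.00       373.4120     1,120.2360
  Σ                    390.5486     1,145.4961
Price P = Σ PV = 390.5486.
Macaulay duration = Σ(t·PV) / P = 1,145.4961 / 390.5486 = 2.93304 years.

2.933 years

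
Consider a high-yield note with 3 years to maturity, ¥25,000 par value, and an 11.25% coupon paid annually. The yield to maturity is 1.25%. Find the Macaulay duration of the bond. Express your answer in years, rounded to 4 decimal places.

Periodic yield y = 0.0125. Discount each cash flow and weight by its year:
  t   CF        PV=CF/(1+0.0125)^t    t·PV
  1     2,812.50     2,777.7778     2,777.7778
  2     2,812.50     2,743.4842     5,486.9684
  3    27,812.50    26,795.0723    80,385.2168
  Σ                 32,316.3343    88,649.9630
Price P = Σ PV = 32,316.3343.
Macaulay duration = Σ(t·PV) / P = 88,649.9630 / 32,316.3343 = 2.74319 years.

2.7432 years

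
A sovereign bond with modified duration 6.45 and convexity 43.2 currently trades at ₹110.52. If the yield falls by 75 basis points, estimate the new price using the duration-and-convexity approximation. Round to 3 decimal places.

₹116.001

Duration effect: -D_mod·Δy = -6.45 × (-0.0075) = +0.048375
Convexity effect: ½·C·(Δy)² = 0.5 × 43.2 × (-0.0075)² = +0.0012150
ΔP/P ≈ +0.048375 + 0.0012150 = +0.049590
New price ≈ 110.52 × (1 + 0.049590) = 116.0006868.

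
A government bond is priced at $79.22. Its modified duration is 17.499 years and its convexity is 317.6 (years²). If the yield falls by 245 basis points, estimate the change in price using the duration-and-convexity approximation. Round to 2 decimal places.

+$41.51

Duration effect: -D_mod·Δy = -17.499 × (-0.0245) = +0.4287255
Convexity effect: ½·C·(Δy)² = 0.5 × 317.6 × (-0.0245)² = +0.0953197
ΔP/P ≈ +0.4287255 + 0.0953197 = +0.5240452
ΔP ≈ 79.22 × (+0.5240452) = +41.514860744.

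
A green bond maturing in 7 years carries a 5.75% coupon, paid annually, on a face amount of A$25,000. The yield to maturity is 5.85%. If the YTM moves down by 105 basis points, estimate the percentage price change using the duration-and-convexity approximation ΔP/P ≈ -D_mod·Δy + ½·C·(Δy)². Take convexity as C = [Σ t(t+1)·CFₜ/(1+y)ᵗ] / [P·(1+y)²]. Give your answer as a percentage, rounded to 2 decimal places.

+6.13%

With y = 0.0585:
  t   CF        PV=CF/(1+0.0585)^t    t·PV        t(t+1)·PV
  1     1,437.50     1,358.0538     1,358.0538       2,716.1077
  2     1,437.50     1,282.9984     2,565.9969       7,697.9906
  3     1,437.50     1,212.0911     3,636.2733      14,545.0933
  4     1,437.50     1,145.1026     4,580.4104      22,902.0522
  5     1,437.50     1,081.8164     5,409.0818      32,454.4906
  6     1,437.50     1,022.0277     6,132.1664      42,925.1646
  7    26,437.50    17,757.6032   124,303.2227     994,425.7813
  Σ                 24,859.6933   147,985.2053   1,117,666.6804
P = 24,859.6933; D_Mac = 5.95282 yrs; D_mod = 5.62382 yrs; C = 40.12683.
Duration effect: -5.62382 × (-0.0105) = +0.059050
Convexity effect: 0.5 × 40.12683 × (-0.0105)² = +0.0022120
ΔP/P ≈ +0.059050 + 0.0022120 = +0.061262 = +6.1262%.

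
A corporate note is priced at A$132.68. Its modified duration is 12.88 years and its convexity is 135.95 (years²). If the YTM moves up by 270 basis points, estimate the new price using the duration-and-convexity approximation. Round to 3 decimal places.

Duration effect: -D_mod·Δy = -12.88 × (+0.027) = -0.347760
Convexity effect: ½·C·(Δy)² = 0.5 × 135.95 × (0.027)² = +0.049553775
ΔP/P ≈ -0.347760 + 0.049553775 = -0.298206225
New price ≈ 132.68 × (1 - 0.298206225) = 93.113998067.

A$93.114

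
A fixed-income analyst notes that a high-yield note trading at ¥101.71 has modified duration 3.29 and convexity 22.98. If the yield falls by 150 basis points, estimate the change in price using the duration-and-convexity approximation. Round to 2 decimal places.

Duration effect: -D_mod·Δy = -3.29 × (-0.015) = +0.049350
Convexity effect: ½·C·(Δy)² = 0.5 × 22.98 × (-0.015)² = +0.00258525
ΔP/P ≈ +0.049350 + 0.00258525 = +0.05193525
ΔP ≈ 101.71 × (+0.05193525) = +5.2823342775.

+¥5.28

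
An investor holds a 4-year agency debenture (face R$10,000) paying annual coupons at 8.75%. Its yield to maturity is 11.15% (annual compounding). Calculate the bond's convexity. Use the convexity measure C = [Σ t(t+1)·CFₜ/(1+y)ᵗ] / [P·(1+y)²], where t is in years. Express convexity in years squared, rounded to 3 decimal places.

With y = 0.1115:
  t   CF        PV=CF/(1+0.1115)^t    t·PV        t(t+1)·PV
  1       875.00       787.2245       787.2245       1,574.4489
  2       875.00       708.2541     1,416.5083       4,249.5248
  3       875.00       637.2057     1,911.6171       7,646.4684
  4    10,875.00     7,125.1071    28,500.4284     142,502.1422
  Σ                  9,257.7914    32,615.7783     155,972.5844
P = 9,257.7914.
Convexity = Σ t(t+1)·PV / [P·(1+y)²] = 155,972.5844 / (9,257.7914 × 1.235432) = 13.63710.

13.637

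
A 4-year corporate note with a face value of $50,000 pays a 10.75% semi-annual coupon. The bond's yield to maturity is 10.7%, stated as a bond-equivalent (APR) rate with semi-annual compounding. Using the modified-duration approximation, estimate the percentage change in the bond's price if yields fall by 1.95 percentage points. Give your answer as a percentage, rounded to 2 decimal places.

Periodic yield y = 0.0535. Modified duration first:
  t   CF        PV=CF/(1+0.0535)^t    t·PV
  1     2,687.50     2,551.0204     2,551.0204
  2     2,687.50     2,421.4717     4,842.9433
  3     2,687.50     2,298.5018     6,895.5055
  4     2,687.50     2,181.7768     8,727.1071
  5     2,687.50     2,070.9794    10,354.8969
  6     2,687.50     1,965.8086    11,794.8517
  7     2,687.50     1,865.9787    13,061.8512
  8    52,687.50    34,724.1219   277,792.9754
  Σ                 50,079.6593   336,021.1514
P = 50,079.6593; D_Mac = 6.70973 half-year periods = 3.35487 yrs; D_mod = 3.35487/(1+0.0535) = 3.18450 yrs.
ΔP/P ≈ -D_mod · Δy = -3.18450 × (-0.0195) = +0.062098 = +6.2098%.

+6.21%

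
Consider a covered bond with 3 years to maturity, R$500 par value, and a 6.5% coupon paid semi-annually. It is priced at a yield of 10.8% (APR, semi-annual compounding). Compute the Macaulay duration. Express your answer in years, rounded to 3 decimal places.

2.758 years

Periodic yield y = 0.054. Discount each cash flow and weight by its period:
  t   CF        PV=CF/(1+0.054)^t    t·PV
  1        16.25        15.4175        15.4175
  2        16.25        14.6276        29.2551
  3        16.25        13.8781        41.6344
  4        16.25        13.1671        52.6685
  5        16.25        12.4925        62.4626
  6       516.25       376.5446     2,259.2675
  Σ                    446.1274     2,460.7056
Price P = Σ PV = 446.1274.
Macaulay duration = Σ(t·PV) / P = 2,460.7056 / 446.1274 = 5.51570 half-year periods.
In years: 5.51570 / 2 = 2.75785 years.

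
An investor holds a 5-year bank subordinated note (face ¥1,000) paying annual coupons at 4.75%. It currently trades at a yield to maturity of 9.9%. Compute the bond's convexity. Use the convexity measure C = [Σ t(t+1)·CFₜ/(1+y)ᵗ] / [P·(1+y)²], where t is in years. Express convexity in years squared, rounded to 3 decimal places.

21.623

With y = 0.099:
  t   CF        PV=CF/(1+0.099)^t    t·PV        t(t+1)·PV
  1        47.50        43.2211        43.2211          86.4422
  2        47.50        39.3277        78.6553         235.9660
  3        47.50        35.7850       107.3549         429.4195
  4        47.50        32.5614       130.2455         651.2277
  5     1,047.50       653.3796     3,266.8980      19,601.3879
  Σ                    804.2747     3,626.3749      21,004.4434
P = 804.2747.
Convexity = Σ t(t+1)·PV / [P·(1+y)²] = 21,004.4434 / (804.2747 × 1.207801) = 21.62277.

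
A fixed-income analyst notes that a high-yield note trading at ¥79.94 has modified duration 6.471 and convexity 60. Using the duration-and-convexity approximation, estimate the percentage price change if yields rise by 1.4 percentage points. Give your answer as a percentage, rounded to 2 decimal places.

Duration effect: -D_mod·Δy = -6.471 × (+0.014) = -0.090594
Convexity effect: ½·C·(Δy)² = 0.5 × 60 × (0.014)² = +0.0058800
ΔP/P ≈ -0.090594 + 0.0058800 = -0.084714
= -8.4714%.

-8.47%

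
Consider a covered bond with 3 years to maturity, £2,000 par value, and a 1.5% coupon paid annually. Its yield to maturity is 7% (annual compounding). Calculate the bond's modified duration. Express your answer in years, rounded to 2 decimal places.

2.76 years

Periodic yield y = 0.07. First find Macaulay duration:
  t   CF        PV=CF/(1+0.07)^t    t·PV
  1        30.00        28.0374        28.0374
  2        30.00        26.2032        52.4063
  3     2,030.00     1,657.0847     4,971.2541
  Σ                  1,711.3252     5,051.6978
P = 1,711.3252; Macaulay duration = 5,051.6978 / 1,711.3252 = 2.95192 years.
Modified duration = D_Mac / (1 + y) = 2.95192 / 1.07 = 2.75881 years.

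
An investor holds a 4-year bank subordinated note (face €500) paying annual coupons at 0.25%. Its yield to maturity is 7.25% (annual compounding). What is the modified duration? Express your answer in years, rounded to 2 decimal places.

Periodic yield y = 0.0725. First find Macaulay duration:
  t   CF        PV=CF/(1+0.0725)^t    t·PV
  1         1.25         1.1655         1.1655
  2         1.25         1.0867         2.1734
  3         1.25         1.0133         3.0398
  4       501.25       378.8482     1,515.3926
  Σ                    382.1136     1,521.7713
P = 382.1136; Macaulay duration = 1,521.7713 / 382.1136 = 3.98251 years.
Modified duration = D_Mac / (1 + y) = 3.98251 / 1.0725 = 3.71330 years.

3.71 years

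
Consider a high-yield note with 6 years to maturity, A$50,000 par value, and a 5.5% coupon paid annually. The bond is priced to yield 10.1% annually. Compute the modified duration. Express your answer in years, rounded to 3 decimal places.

Periodic yield y = 0.101. First find Macaulay duration:
  t   CF        PV=CF/(1+0.101)^t    t·PV
  1     2,750.00     2,497.7293     2,497.7293
  2     2,750.00     2,268.6007     4,537.2013
  3     2,750.00     2,060.4911     6,181.4732
  4     2,750.00     1,871.4724     7,485.8895
  5     2,750.00     1,699.7932     8,498.9662
  6    52,750.00    29,614.1008   177,684.6047
  Σ                 40,012.1875   206,885.8643
P = 40,012.1875; Macaulay duration = 206,885.8643 / 40,012.1875 = 5.17057 years.
Modified duration = D_Mac / (1 + y) = 5.17057 / 1.101 = 4.69625 years.

4.696 years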